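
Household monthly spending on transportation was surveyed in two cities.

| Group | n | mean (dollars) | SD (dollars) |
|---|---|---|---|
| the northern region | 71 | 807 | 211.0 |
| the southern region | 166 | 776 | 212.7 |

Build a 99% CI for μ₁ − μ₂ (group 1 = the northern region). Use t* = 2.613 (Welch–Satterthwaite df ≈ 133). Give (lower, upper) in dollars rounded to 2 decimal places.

Standard errors of each mean: 211.0/√71 = 25.0411 and 212.7/√166 = 16.5087.
SE(x̄₁ − x̄₂) = √(25.0411² + 16.5087²) = 29.9932 for independent samples with unequal variances.
With t* = 2.613, the margin is 2.613 × 29.9932 = 78.3722.
x̄₁ − x̄₂ = 807 − 776 = 31.0000; the interval is 31.0000 ± 78.3722 = (-47.37, 109.37).

(-47.37, 109.37)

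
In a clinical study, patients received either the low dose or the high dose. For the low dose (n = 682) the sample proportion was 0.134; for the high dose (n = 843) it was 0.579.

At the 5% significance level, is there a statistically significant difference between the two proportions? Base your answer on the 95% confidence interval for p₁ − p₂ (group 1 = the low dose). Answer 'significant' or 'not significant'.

The two standard errors are √(0.1340×0.8660/682) = 0.01304 and √(0.5790×0.4210/843) = 0.01700.
Because the samples are independent, SE_diff = √(0.01304² + 0.01700²) = 0.02143.
Using z* = 1.960 for 95%, ME = 1.960 × 0.02143 = 0.04200.
p̂₁ − p̂₂ = -0.4450; interval -0.4450 ± 0.04200 gives (-0.48700, -0.40300).
The interval (-0.48700, -0.40300) does not contain 0, so the difference is significant.

significant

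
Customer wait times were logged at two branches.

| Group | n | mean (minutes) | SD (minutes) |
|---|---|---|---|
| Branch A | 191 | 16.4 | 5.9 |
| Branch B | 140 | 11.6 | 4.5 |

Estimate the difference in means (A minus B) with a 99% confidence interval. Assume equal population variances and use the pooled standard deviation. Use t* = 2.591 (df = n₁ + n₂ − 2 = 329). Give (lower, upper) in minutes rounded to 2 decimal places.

Pooled variance s_p² = [190·5.9² + 139·4.5²] / (191+140−2) = 28.6585, so s_p = 5.3534.
SE_diff = s_p·√(1/n₁ + 1/n₂) = 5.3534·√(1/191 + 1/140) = 0.5956.
t* = 2.591; margin = 2.591 × 0.5956 = 1.5432.
Difference = 16.4 − 11.6 = 4.8000.
4.8000 ± 1.5432 → (3.26, 6.34).

(3.26, 6.34)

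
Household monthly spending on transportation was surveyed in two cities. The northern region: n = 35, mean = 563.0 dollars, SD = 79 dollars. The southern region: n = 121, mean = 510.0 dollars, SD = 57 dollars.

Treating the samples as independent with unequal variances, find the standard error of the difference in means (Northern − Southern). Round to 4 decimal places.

14.3236

SE₁ = s₁/√n₁ = 79/√35 = 13.3534; SE₂ = 57/√121 = 5.1818.
Independent samples, unequal variances: SE_diff = √(SE₁² + SE₂²) = √(178.31329156 + 26.85105124) = 14.3236.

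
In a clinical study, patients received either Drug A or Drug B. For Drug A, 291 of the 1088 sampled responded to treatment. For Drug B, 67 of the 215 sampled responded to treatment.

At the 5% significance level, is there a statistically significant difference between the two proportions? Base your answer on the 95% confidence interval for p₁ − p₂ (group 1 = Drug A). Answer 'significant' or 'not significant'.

not significant

Sample proportions: 291/1088 = 0.2675, 67/215 = 0.3116.
Each SE is √(p̂(1−p̂)/n): √(0.2675·0.7325/1088) = 0.01342 and √(0.3116·0.6884/215) = 0.03159.
SE(p̂₁ − p̂₂) = √(SE₁² + SE₂²) = √(0.0001800964 + 0.0009979281) = 0.03432, since the two samples are independent.
At 95% confidence z* = 1.960; margin = 1.960 × 0.03432 = 0.06727.
The difference is 0.2675 − 0.3116 = -0.0441, so the interval is -0.0441 ± 0.06727 = (-0.11137, 0.02317).
The interval (-0.11137, 0.02317) contains 0, so the difference is not significant.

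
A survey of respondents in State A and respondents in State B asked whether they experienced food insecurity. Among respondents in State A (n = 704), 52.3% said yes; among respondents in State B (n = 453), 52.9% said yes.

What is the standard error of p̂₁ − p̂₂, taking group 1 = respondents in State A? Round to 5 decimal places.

The two standard errors are √(0.5230×0.4770/704) = 0.01882 and √(0.5290×0.4710/453) = 0.02345.
Because the samples are independent, SE_diff = √(0.01882² + 0.02345²) = 0.03007.

0.03007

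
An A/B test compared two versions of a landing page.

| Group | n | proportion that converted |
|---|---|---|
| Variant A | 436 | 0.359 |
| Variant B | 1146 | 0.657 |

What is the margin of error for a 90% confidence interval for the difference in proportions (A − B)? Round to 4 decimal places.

0.0443

Each SE is √(p̂(1−p̂)/n): √(0.3590·0.6410/436) = 0.02297 and √(0.6570·0.3430/1146) = 0.01402.
SE(p̂₁ − p̂₂) = √(SE₁² + SE₂²) = √(0.0005276209 + 0.0001965604) = 0.02691, since the two samples are independent.
At 90% confidence z* = 1.645; margin = 1.645 × 0.02691 = 0.04427.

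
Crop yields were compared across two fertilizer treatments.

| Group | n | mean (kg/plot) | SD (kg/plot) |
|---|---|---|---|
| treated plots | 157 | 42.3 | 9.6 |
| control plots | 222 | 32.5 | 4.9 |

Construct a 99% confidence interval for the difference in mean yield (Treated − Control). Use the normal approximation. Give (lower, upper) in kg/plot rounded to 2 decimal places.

Standard errors of each mean: 9.6/√157 = 0.7662 and 4.9/√222 = 0.3289.
SE(x̄₁ − x̄₂) = √(0.7662² + 0.3289²) = 0.8338 for independent samples with unequal variances.
With z* = 2.576, the margin is 2.576 × 0.8338 = 2.1479.
x̄₁ − x̄₂ = 42.3 − 32.5 = 9.8000; the interval is 9.8000 ± 2.1479 = (7.65, 11.95).

(7.65, 11.95)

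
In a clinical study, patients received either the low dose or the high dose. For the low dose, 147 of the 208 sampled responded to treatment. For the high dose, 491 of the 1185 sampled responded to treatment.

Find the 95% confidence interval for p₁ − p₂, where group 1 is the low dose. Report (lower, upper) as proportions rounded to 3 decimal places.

(0.224, 0.360)

Sample proportions: 147/208 = 0.7067, 491/1185 = 0.4143.
Each SE is √(p̂(1−p̂)/n): √(0.7067·0.2933/208) = 0.03157 and √(0.4143·0.5857/1185) = 0.01431.
SE(p̂₁ − p̂₂) = √(SE₁² + SE₂²) = √(0.0009966649 + 0.0002047761) = 0.03466, since the two samples are independent.
At 95% confidence z* = 1.960; margin = 1.960 × 0.03466 = 0.06793.
The difference is 0.7067 − 0.4143 = 0.2924, so the interval is 0.2924 ± 0.06793 = (0.224, 0.360).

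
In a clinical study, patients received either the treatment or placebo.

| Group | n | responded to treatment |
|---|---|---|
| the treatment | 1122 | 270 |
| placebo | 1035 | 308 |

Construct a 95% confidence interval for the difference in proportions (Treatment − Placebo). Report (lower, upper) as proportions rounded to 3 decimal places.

First, p̂₁ = 270/1122 = 0.2406; p̂₂ = 308/1035 = 0.2976.
The two standard errors are √(0.2406×0.7594/1122) = 0.01276 and √(0.2976×0.7024/1035) = 0.01421.
Because the samples are independent, SE_diff = √(0.01276² + 0.01421²) = 0.01910.
Using z* = 1.960 for 95%, ME = 1.960 × 0.01910 = 0.03744.
p̂₁ − p̂₂ = -0.0570; interval -0.0570 ± 0.03744 gives (-0.094, -0.020).

(-0.094, -0.020)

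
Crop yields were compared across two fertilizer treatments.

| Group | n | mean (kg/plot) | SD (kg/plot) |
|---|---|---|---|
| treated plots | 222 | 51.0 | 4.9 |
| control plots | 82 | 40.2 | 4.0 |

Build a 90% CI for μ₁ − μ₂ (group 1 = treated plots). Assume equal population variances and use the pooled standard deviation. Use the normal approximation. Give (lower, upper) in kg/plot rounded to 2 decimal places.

s_p = √[((n₁−1)s₁² + (n₂−1)s₂²)/(n₁+n₂−2)] = √[(221·4.9² + 81·4.0²)/302] = 4.6756.
SE = 4.6756·√(1/222 + 1/82) = 0.6042.
With z* = 1.645, margin = 1.645 × 0.6042 = 0.9939.
x̄₁ − x̄₂ = 51.0 − 40.2 = 10.8000; interval 10.8000 ± 0.9939 = (9.81, 11.79).

(9.81, 11.79)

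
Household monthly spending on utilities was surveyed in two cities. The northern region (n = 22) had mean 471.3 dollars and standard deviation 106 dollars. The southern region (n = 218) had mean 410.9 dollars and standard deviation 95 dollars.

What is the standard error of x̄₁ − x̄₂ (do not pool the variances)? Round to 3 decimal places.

Standard errors of each mean: 106/√22 = 22.5993 and 95/√218 = 6.4342.
SE(x̄₁ − x̄₂) = √(22.5993² + 6.4342²) = 23.4974 for independent samples with unequal variances.

23.497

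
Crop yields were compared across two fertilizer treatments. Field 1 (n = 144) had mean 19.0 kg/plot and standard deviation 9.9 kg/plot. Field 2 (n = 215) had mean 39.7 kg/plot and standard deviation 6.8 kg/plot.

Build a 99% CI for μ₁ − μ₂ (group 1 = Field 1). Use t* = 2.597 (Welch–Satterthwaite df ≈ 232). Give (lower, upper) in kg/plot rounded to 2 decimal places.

Per-group SEs: s₁/√n₁ = 9.9/√144 = 0.8250, s₂/√n₂ = 6.8/√215 = 0.4638.
Unpooled SE of the difference: √(0.680625 + 0.21511044) = 0.9464.
Margin of error = t* · SE = 2.597 × 0.9464 = 2.4578.
x̄₁ − x̄₂ = 19.0 − 39.7 = -20.7000.
CI: -20.7000 ± 2.4578 = (-23.16, -18.24).

(-23.16, -18.24)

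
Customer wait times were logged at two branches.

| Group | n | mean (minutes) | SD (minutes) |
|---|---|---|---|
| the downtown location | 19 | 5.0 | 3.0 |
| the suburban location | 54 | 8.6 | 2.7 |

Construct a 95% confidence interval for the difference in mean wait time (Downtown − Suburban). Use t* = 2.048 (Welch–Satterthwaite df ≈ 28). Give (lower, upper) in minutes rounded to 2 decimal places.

(-5.20, -2.00)

Standard errors of each mean: 3.0/√19 = 0.6882 and 2.7/√54 = 0.3674.
SE(x̄₁ − x̄₂) = √(0.6882² + 0.3674²) = 0.7801 for independent samples with unequal variances.
With t* = 2.048, the margin is 2.048 × 0.7801 = 1.5976.
x̄₁ − x̄₂ = 5.0 − 8.6 = -3.6000; the interval is -3.6000 ± 1.5976 = (-5.20, -2.00).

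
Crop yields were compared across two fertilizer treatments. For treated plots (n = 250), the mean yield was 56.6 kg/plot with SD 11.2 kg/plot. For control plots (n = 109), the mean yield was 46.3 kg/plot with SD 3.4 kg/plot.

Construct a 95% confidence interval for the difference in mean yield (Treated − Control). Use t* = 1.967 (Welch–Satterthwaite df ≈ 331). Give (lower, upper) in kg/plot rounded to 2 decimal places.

Standard errors of each mean: 11.2/√250 = 0.7084 and 3.4/√109 = 0.3257.
SE(x̄₁ − x̄₂) = √(0.7084² + 0.3257²) = 0.7797 for independent samples with unequal variances.
With t* = 1.967, the margin is 1.967 × 0.7797 = 1.5337.
x̄₁ − x̄₂ = 56.6 − 46.3 = 10.3000; the interval is 10.3000 ± 1.5337 = (8.77, 11.83).

(8.77, 11.83)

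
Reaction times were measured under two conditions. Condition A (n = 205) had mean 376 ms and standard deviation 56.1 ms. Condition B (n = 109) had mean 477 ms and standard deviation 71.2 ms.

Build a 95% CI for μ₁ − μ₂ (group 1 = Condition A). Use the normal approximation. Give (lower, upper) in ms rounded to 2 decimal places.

Standard errors of each mean: 56.1/√205 = 3.9182 and 71.2/√109 = 6.8197.
SE(x̄₁ − x̄₂) = √(3.9182² + 6.8197²) = 7.8652 for independent samples with unequal variances.
With z* = 1.960, the margin is 1.960 × 7.8652 = 15.4158.
x̄₁ − x̄₂ = 376 − 477 = -101.0000; the interval is -101.0000 ± 15.4158 = (-116.42, -85.58).

(-116.42, -85.58)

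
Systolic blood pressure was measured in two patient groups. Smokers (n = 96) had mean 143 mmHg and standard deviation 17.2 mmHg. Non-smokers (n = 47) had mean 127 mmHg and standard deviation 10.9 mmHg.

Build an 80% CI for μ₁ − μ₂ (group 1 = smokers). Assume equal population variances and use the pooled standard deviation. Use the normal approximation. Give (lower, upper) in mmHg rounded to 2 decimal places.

Pooled variance s_p² = [95·17.2² + 46·10.9²] / (96+47−2) = 238.0855, so s_p = 15.4300.
SE_diff = s_p·√(1/n₁ + 1/n₂) = 15.4300·√(1/96 + 1/47) = 2.7469.
z* = 1.282; margin = 1.282 × 2.7469 = 3.5215.
Difference = 143 − 127 = 16.0000.
16.0000 ± 3.5215 → (12.48, 19.52).

(12.48, 19.52)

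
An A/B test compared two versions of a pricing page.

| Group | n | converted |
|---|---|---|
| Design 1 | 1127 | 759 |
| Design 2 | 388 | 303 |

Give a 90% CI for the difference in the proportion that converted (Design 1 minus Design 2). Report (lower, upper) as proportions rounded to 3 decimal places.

(-0.149, -0.066)

Sample proportions: 759/1127 = 0.6735, 303/388 = 0.7809.
Each SE is √(p̂(1−p̂)/n): √(0.6735·0.3265/1127) = 0.01397 and √(0.7809·0.2191/388) = 0.02100.
SE(p̂₁ − p̂₂) = √(SE₁² + SE₂²) = √(0.0001951609 + 0.000441) = 0.02522, since the two samples are independent.
At 90% confidence z* = 1.645; margin = 1.645 × 0.02522 = 0.04149.
The difference is 0.6735 − 0.7809 = -0.1074, so the interval is -0.1074 ± 0.04149 = (-0.149, -0.066).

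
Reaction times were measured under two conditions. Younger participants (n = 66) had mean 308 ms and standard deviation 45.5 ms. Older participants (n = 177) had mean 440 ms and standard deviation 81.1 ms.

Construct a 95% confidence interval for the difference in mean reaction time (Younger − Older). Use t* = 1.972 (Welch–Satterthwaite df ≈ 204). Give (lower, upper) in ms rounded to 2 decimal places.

Per-group SEs: s₁/√n₁ = 45.5/√66 = 5.6007, s₂/√n₂ = 81.1/√177 = 6.0958.
Unpooled SE of the difference: √(31.36784049 + 37.15877764) = 8.2781.
Margin of error = t* · SE = 1.972 × 8.2781 = 16.3244.
x̄₁ − x̄₂ = 308 − 440 = -132.0000.
CI: -132.0000 ± 16.3244 = (-148.32, -115.68).

(-148.32, -115.68)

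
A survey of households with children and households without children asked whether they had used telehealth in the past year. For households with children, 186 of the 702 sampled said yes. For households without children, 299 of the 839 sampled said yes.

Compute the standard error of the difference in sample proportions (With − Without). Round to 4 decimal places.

First, p̂₁ = 186/702 = 0.2650; p̂₂ = 299/839 = 0.3564.
The two standard errors are √(0.2650×0.7350/702) = 0.01666 and √(0.3564×0.6436/839) = 0.01653.
Because the samples are independent, SE_diff = √(0.01666² + 0.01653²) = 0.02347.

0.0235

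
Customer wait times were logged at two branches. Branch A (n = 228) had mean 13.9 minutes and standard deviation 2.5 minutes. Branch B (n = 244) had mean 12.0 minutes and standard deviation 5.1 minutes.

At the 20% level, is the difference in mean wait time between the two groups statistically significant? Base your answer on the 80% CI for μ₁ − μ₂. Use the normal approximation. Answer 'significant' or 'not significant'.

Per-group SEs: s₁/√n₁ = 2.5/√228 = 0.1656, s₂/√n₂ = 5.1/√244 = 0.3265.
Unpooled SE of the difference: √(0.02742336 + 0.10660225) = 0.3661.
Margin of error = z* · SE = 1.282 × 0.3661 = 0.4693.
x̄₁ − x̄₂ = 13.9 − 12.0 = 1.9000.
CI: 1.9000 ± 0.4693 = (1.4307, 2.3693).
The interval (1.4307, 2.3693) does not contain 0, so the difference is significant.

significant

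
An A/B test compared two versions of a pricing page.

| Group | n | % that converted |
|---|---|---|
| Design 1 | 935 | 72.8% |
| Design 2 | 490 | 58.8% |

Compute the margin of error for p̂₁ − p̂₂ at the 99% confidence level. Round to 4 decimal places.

0.0685

Each SE is √(p̂(1−p̂)/n): √(0.7280·0.2720/935) = 0.01455 and √(0.5880·0.4120/490) = 0.02224.
SE(p̂₁ − p̂₂) = √(SE₁² + SE₂²) = √(0.0002117025 + 0.0004946176) = 0.02658, since the two samples are independent.
At 99% confidence z* = 2.576; margin = 2.576 × 0.02658 = 0.06847.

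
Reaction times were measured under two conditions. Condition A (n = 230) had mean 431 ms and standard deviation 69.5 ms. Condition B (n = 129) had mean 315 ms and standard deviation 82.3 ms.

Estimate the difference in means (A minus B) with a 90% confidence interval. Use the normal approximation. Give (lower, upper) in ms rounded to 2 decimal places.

(101.90, 130.10)

Standard errors of each mean: 69.5/√230 = 4.5827 and 82.3/√129 = 7.2461.
SE(x̄₁ − x̄₂) = √(4.5827² + 7.2461²) = 8.5736 for independent samples with unequal variances.
With z* = 1.645, the margin is 1.645 × 8.5736 = 14.1036.
x̄₁ − x̄₂ = 431 − 315 = 116.0000; the interval is 116.0000 ± 14.1036 = (101.90, 130.10).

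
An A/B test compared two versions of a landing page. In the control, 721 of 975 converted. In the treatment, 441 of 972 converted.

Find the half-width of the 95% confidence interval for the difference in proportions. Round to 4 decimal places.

p̂₁ = 721/975 = 0.7395 and p̂₂ = 441/972 = 0.4537.
SE₁ = √(p̂₁(1−p̂₁)/n₁) = √(0.7395·0.2605/975) = 0.01406; SE₂ = √(0.4537·0.5463/972) = 0.01597.
Independent samples: SE of the difference = √(SE₁² + SE₂²) = √(0.0001976836 + 0.0002550409) = 0.02128.
z* for 95% confidence is 1.960, so the margin of error is 1.960 × 0.02128 = 0.04171.

0.0417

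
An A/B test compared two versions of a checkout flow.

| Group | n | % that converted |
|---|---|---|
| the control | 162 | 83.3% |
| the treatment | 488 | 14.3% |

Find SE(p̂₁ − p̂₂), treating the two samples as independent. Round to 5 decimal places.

0.03331

The two standard errors are √(0.8330×0.1670/162) = 0.02930 and √(0.1430×0.8570/488) = 0.01585.
Because the samples are independent, SE_diff = √(0.02930² + 0.01585²) = 0.03331.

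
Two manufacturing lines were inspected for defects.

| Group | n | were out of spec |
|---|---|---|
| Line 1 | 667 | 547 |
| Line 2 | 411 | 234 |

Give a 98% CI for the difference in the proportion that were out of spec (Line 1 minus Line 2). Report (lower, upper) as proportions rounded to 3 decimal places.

(0.184, 0.317)

p̂₁ = 547/667 = 0.8201 and p̂₂ = 234/411 = 0.5693.
SE₁ = √(p̂₁(1−p̂₁)/n₁) = √(0.8201·0.1799/667) = 0.01487; SE₂ = √(0.5693·0.4307/411) = 0.02443.
Independent samples: SE of the difference = √(SE₁² + SE₂²) = √(0.0002211169 + 0.0005968249) = 0.02860.
z* for 98% confidence is 2.326, so the margin of error is 2.326 × 0.02860 = 0.06652.
Point estimate p̂₁ − p̂₂ = 0.8201 − 0.5693 = 0.2508.
0.2508 ± 0.06652 → (0.184, 0.317).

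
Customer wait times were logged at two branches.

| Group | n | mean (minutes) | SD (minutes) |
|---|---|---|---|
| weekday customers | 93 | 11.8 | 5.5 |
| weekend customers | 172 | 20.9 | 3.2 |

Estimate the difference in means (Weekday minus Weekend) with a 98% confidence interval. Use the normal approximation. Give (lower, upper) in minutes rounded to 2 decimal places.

(-10.54, -7.66)

SE₁ = s₁/√n₁ = 5.5/√93 = 0.5703; SE₂ = 3.2/√172 = 0.2440.
Independent samples, unequal variances: SE_diff = √(SE₁² + SE₂²) = √(0.32524209 + 0.059536) = 0.6203.
z* = 2.326, so margin of error = 2.326 × 0.6203 = 1.4428.
Difference in means = 11.8 − 20.9 = -9.1000.
-9.1000 ± 1.4428 → (-10.54, -7.66).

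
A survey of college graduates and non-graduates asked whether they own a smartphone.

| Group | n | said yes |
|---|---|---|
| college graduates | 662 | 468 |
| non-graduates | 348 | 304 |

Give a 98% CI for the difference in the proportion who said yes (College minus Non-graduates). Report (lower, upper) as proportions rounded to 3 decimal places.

(-0.225, -0.108)

p̂₁ = 468/662 = 0.7069 and p̂₂ = 304/348 = 0.8736.
SE₁ = √(p̂₁(1−p̂₁)/n₁) = √(0.7069·0.2931/662) = 0.01769; SE₂ = √(0.8736·0.1264/348) = 0.01781.
Independent samples: SE of the difference = √(SE₁² + SE₂²) = √(0.0003129361 + 0.0003171961) = 0.02510.
z* for 98% confidence is 2.326, so the margin of error is 2.326 × 0.02510 = 0.05838.
Point estimate p̂₁ − p̂₂ = 0.7069 − 0.8736 = -0.1667.
-0.1667 ± 0.05838 → (-0.225, -0.108).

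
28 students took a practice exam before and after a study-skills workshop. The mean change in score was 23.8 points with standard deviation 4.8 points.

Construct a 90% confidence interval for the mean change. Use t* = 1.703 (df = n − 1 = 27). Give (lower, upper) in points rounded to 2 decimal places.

(22.26, 25.34)

Paired design: SE = s_d/√n = 4.8/√28 = 0.9071.
t* = 1.703; margin of error = 1.703 × 0.9071 = 1.5448.
23.8 ± 1.5448 → (22.26, 25.34).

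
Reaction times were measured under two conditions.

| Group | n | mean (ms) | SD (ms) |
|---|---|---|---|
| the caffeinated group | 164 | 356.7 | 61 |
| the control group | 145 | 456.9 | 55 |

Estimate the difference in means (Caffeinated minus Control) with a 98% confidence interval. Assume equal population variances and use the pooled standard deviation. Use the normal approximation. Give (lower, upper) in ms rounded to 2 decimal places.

Pooled variance s_p² = [163·61² + 144·55²] / (164+145−2) = 3394.5375, so s_p = 58.2627.
SE_diff = s_p·√(1/n₁ + 1/n₂) = 58.2627·√(1/164 + 1/145) = 6.6415.
z* = 2.326; margin = 2.326 × 6.6415 = 15.4481.
Difference = 356.7 − 456.9 = -100.2000.
-100.2000 ± 15.4481 → (-115.65, -84.75).

(-115.65, -84.75)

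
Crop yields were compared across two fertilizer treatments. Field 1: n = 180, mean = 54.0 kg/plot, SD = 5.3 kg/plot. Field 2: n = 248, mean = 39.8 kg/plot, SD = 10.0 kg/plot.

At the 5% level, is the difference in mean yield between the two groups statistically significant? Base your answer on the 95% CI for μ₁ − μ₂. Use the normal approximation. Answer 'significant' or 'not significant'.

significant

Standard errors of each mean: 5.3/√180 = 0.3950 and 10.0/√248 = 0.6350.
SE(x̄₁ − x̄₂) = √(0.3950² + 0.6350²) = 0.7478 for independent samples with unequal variances.
With z* = 1.960, the margin is 1.960 × 0.7478 = 1.4657.
x̄₁ − x̄₂ = 54.0 − 39.8 = 14.2000; the interval is 14.2000 ± 1.4657 = (12.7343, 15.6657).
The interval (12.7343, 15.6657) does not contain 0, so the difference is significant.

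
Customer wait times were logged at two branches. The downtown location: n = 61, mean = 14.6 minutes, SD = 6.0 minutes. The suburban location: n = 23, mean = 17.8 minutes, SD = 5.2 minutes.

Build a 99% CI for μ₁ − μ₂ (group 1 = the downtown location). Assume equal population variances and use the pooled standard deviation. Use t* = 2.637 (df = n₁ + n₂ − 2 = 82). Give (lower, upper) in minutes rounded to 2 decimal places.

(-6.94, 0.54)

s_p = √[((n₁−1)s₁² + (n₂−1)s₂²)/(n₁+n₂−2)] = √[(60·6.0² + 22·5.2²)/82] = 5.7962.
SE = 5.7962·√(1/61 + 1/23) = 1.4183.
With t* = 2.637, margin = 2.637 × 1.4183 = 3.7401.
x̄₁ − x̄₂ = 14.6 − 17.8 = -3.2000; interval -3.2000 ± 3.7401 = (-6.94, 0.54).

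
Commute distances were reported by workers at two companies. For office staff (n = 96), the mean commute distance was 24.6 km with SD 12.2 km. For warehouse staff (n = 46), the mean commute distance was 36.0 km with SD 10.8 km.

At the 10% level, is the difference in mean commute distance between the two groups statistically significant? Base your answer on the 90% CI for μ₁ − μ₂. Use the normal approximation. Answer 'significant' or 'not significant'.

SE₁ = s₁/√n₁ = 12.2/√96 = 1.2452; SE₂ = 10.8/√46 = 1.5924.
Independent samples, unequal variances: SE_diff = √(SE₁² + SE₂²) = √(1.55052304 + 2.53573776) = 2.0215.
z* = 1.645, so margin of error = 1.645 × 2.0215 = 3.3254.
Difference in means = 24.6 − 36.0 = -11.4000.
-11.4000 ± 3.3254 → (-14.7254, -8.0746).
The interval (-14.7254, -8.0746) does not contain 0, so the difference is significant.

significant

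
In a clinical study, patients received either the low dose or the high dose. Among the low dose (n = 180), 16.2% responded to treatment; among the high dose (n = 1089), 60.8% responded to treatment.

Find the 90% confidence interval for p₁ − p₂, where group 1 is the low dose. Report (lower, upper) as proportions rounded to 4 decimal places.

SE₁ = √(p̂₁(1−p̂₁)/n₁) = √(0.1620·0.8380/180) = 0.02746; SE₂ = √(0.6080·0.3920/1089) = 0.01479.
Independent samples: SE of the difference = √(SE₁² + SE₂²) = √(0.0007540516 + 0.0002187441) = 0.03119.
z* for 90% confidence is 1.645, so the margin of error is 1.645 × 0.03119 = 0.05131.
Point estimate p̂₁ − p̂₂ = 0.1620 − 0.6080 = -0.4460.
-0.4460 ± 0.05131 → (-0.4973, -0.3947).

(-0.4973, -0.3947)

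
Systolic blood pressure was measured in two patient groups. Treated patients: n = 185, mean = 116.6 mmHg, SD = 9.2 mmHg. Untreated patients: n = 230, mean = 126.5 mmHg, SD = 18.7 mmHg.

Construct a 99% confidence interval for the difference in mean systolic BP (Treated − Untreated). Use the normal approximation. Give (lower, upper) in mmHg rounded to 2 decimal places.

Standard errors of each mean: 9.2/√185 = 0.6764 and 18.7/√230 = 1.2330.
SE(x̄₁ − x̄₂) = √(0.6764² + 1.2330²) = 1.4063 for independent samples with unequal variances.
With z* = 2.576, the margin is 2.576 × 1.4063 = 3.6226.
x̄₁ − x̄₂ = 116.6 − 126.5 = -9.9000; the interval is -9.9000 ± 3.6226 = (-13.52, -6.28).

(-13.52, -6.28)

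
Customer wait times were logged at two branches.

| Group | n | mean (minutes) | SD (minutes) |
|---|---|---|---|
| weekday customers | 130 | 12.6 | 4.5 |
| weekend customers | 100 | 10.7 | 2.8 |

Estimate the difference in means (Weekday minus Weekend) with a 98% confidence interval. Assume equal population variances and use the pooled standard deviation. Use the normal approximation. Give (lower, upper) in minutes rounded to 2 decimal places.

(0.71, 3.09)

s_p = √[((n₁−1)s₁² + (n₂−1)s₂²)/(n₁+n₂−2)] = √[(129·4.5² + 99·2.8²)/228] = 3.8551.
SE = 3.8551·√(1/130 + 1/100) = 0.5128.
With z* = 2.326, margin = 2.326 × 0.5128 = 1.1928.
x̄₁ − x̄₂ = 12.6 − 10.7 = 1.9000; interval 1.9000 ± 1.1928 = (0.71, 3.09).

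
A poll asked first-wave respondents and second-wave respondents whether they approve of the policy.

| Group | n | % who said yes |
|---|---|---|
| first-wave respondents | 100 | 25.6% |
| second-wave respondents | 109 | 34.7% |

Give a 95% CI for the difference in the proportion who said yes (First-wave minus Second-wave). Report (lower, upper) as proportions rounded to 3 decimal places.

(-0.215, 0.033)

SE₁ = √(p̂₁(1−p̂₁)/n₁) = √(0.2560·0.7440/100) = 0.04364; SE₂ = √(0.3470·0.6530/109) = 0.04559.
Independent samples: SE of the difference = √(SE₁² + SE₂²) = √(0.0019044496 + 0.0020784481) = 0.06311.
z* for 95% confidence is 1.960, so the margin of error is 1.960 × 0.06311 = 0.12370.
Point estimate p̂₁ − p̂₂ = 0.2560 − 0.3470 = -0.0910.
-0.0910 ± 0.12370 → (-0.215, 0.033).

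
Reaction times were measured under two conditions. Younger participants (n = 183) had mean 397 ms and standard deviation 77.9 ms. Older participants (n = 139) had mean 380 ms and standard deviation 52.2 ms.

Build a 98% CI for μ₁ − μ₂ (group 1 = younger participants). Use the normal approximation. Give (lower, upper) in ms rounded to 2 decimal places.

SE₁ = s₁/√n₁ = 77.9/√183 = 5.7585; SE₂ = 52.2/√139 = 4.4275.
Independent samples, unequal variances: SE_diff = √(SE₁² + SE₂²) = √(33.16032225 + 19.60275625) = 7.2638.
z* = 2.326, so margin of error = 2.326 × 7.2638 = 16.8956.
Difference in means = 397 − 380 = 17.0000.
17.0000 ± 16.8956 → (0.10, 33.90).

(0.10, 33.90)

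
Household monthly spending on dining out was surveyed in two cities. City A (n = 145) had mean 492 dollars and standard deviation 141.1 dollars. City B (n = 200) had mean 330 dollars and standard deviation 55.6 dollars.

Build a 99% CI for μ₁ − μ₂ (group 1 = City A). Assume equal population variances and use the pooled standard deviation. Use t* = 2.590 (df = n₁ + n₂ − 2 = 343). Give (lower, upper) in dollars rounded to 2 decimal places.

Pooled variance s_p² = [144·141.1² + 199·55.6²] / (145+200−2) = 10151.9151, so s_p = 100.7567.
SE_diff = s_p·√(1/n₁ + 1/n₂) = 100.7567·√(1/145 + 1/200) = 10.9897.
t* = 2.590; margin = 2.590 × 10.9897 = 28.4633.
Difference = 492 − 330 = 162.0000.
162.0000 ± 28.4633 → (133.54, 190.46).

(133.54, 190.46)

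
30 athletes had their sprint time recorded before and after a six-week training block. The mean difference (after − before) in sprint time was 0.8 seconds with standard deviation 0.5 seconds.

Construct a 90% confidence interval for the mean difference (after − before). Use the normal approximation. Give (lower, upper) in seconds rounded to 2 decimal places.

(0.65, 0.95)

Paired design: SE = s_d/√n = 0.5/√30 = 0.0913.
z* = 1.645; margin of error = 1.645 × 0.0913 = 0.1502.
0.8 ± 0.1502 → (0.65, 0.95).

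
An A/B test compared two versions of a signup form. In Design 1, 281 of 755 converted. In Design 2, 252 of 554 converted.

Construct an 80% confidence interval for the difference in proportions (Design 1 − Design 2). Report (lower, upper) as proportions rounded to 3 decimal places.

Sample proportions: 281/755 = 0.3722, 252/554 = 0.4549.
Each SE is √(p̂(1−p̂)/n): √(0.3722·0.6278/755) = 0.01759 and √(0.4549·0.5451/554) = 0.02116.
SE(p̂₁ − p̂₂) = √(SE₁² + SE₂²) = √(0.0003094081 + 0.0004477456) = 0.02752, since the two samples are independent.
At 80% confidence z* = 1.282; margin = 1.282 × 0.02752 = 0.03528.
The difference is 0.3722 − 0.4549 = -0.0827, so the interval is -0.0827 ± 0.03528 = (-0.118, -0.047).

(-0.118, -0.047)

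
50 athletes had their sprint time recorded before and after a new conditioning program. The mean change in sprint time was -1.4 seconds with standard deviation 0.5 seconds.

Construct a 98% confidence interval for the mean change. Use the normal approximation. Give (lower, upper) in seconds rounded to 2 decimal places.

Paired design: SE = s_d/√n = 0.5/√50 = 0.0707.
z* = 2.326; margin of error = 2.326 × 0.0707 = 0.1644.
-1.4 ± 0.1644 → (-1.56, -1.24).

(-1.56, -1.24)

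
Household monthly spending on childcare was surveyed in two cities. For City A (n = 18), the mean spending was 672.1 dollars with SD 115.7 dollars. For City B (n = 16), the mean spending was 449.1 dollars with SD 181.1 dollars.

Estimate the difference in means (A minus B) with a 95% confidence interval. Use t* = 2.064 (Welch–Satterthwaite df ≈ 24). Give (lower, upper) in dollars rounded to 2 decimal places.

Per-group SEs: s₁/√n₁ = 115.7/√18 = 27.2708, s₂/√n₂ = 181.1/√16 = 45.2750.
Unpooled SE of the difference: √(743.69653264 + 2049.825625) = 52.8538.
Margin of error = t* · SE = 2.064 × 52.8538 = 109.0902.
x̄₁ − x̄₂ = 672.1 − 449.1 = 223.0000.
CI: 223.0000 ± 109.0902 = (113.91, 332.09).

(113.91, 332.09)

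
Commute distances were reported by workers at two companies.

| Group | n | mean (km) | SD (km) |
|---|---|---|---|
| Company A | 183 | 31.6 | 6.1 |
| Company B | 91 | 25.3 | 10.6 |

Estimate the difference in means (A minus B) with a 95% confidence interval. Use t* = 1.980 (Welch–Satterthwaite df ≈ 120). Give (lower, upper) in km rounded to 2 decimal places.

(3.93, 8.67)

Standard errors of each mean: 6.1/√183 = 0.4509 and 10.6/√91 = 1.1112.
SE(x̄₁ − x̄₂) = √(0.4509² + 1.1112²) = 1.1992 for independent samples with unequal variances.
With t* = 1.980, the margin is 1.980 × 1.1992 = 2.3744.
x̄₁ − x̄₂ = 31.6 − 25.3 = 6.3000; the interval is 6.3000 ± 2.3744 = (3.93, 8.67).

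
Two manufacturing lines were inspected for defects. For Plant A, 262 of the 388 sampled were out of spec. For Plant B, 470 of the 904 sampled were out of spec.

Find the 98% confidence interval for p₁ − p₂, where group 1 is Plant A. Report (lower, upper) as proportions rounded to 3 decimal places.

First, p̂₁ = 262/388 = 0.6753; p̂₂ = 470/904 = 0.5199.
The two standard errors are √(0.6753×0.3247/388) = 0.02377 and √(0.5199×0.4801/904) = 0.01662.
Because the samples are independent, SE_diff = √(0.02377² + 0.01662²) = 0.02900.
Using z* = 2.326 for 98%, ME = 2.326 × 0.02900 = 0.06745.
p̂₁ − p̂₂ = 0.1554; interval 0.1554 ± 0.06745 gives (0.088, 0.223).

(0.088, 0.223)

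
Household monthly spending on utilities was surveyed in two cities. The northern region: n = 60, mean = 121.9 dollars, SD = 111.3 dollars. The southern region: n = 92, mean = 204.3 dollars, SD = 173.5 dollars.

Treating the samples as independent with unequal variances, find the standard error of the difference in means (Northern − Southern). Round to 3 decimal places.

SE₁ = s₁/√n₁ = 111.3/√60 = 14.3688; SE₂ = 173.5/√92 = 18.0886.
Independent samples, unequal variances: SE_diff = √(SE₁² + SE₂²) = √(206.46241344 + 327.19744996) = 23.1011.

23.101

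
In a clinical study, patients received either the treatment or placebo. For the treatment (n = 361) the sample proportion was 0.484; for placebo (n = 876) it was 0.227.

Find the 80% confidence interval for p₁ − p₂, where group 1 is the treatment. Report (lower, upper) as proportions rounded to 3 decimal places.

(0.219, 0.295)

SE₁ = √(p̂₁(1−p̂₁)/n₁) = √(0.4840·0.5160/361) = 0.02630; SE₂ = √(0.2270·0.7730/876) = 0.01415.
Independent samples: SE of the difference = √(SE₁² + SE₂²) = √(0.00069169 + 0.0002002225) = 0.02986.
z* for 80% confidence is 1.282, so the margin of error is 1.282 × 0.02986 = 0.03828.
Point estimate p̂₁ − p̂₂ = 0.4840 − 0.2270 = 0.2570.
0.2570 ± 0.03828 → (0.219, 0.295).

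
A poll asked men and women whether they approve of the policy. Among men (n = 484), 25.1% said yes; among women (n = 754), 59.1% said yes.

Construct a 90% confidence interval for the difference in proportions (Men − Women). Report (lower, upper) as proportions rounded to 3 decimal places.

(-0.384, -0.296)

Each SE is √(p̂(1−p̂)/n): √(0.2510·0.7490/484) = 0.01971 and √(0.5910·0.4090/754) = 0.01790.
SE(p̂₁ − p̂₂) = √(SE₁² + SE₂²) = √(0.0003884841 + 0.00032041) = 0.02663, since the two samples are independent.
At 90% confidence z* = 1.645; margin = 1.645 × 0.02663 = 0.04381.
The difference is 0.2510 − 0.5910 = -0.3400, so the interval is -0.3400 ± 0.04381 = (-0.384, -0.296).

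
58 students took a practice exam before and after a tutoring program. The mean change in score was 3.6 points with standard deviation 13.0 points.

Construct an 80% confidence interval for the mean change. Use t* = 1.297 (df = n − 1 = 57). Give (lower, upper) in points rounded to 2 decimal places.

Paired design: SE = s_d/√n = 13.0/√58 = 1.7070.
t* = 1.297; margin of error = 1.297 × 1.7070 = 2.2140.
3.6 ± 2.2140 → (1.39, 5.81).

(1.39, 5.81)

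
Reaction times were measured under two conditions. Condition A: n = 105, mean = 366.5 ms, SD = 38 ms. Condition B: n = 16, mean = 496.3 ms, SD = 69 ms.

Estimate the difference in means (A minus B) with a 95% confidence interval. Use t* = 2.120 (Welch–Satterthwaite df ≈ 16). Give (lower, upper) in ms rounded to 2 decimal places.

(-167.21, -92.39)

Standard errors of each mean: 38/√105 = 3.7084 and 69/√16 = 17.2500.
SE(x̄₁ − x̄₂) = √(3.7084² + 17.2500²) = 17.6441 for independent samples with unequal variances.
With t* = 2.120, the margin is 2.120 × 17.6441 = 37.4055.
x̄₁ − x̄₂ = 366.5 − 496.3 = -129.8000; the interval is -129.8000 ± 37.4055 = (-167.21, -92.39).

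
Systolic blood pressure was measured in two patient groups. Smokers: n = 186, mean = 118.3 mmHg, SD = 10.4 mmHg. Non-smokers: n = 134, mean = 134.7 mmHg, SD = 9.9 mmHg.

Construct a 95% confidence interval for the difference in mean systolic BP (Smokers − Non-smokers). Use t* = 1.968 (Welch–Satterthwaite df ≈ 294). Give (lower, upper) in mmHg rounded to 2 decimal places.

(-18.65, -14.15)

Per-group SEs: s₁/√n₁ = 10.4/√186 = 0.7626, s₂/√n₂ = 9.9/√134 = 0.8552.
Unpooled SE of the difference: √(0.58155876 + 0.73136704) = 1.1458.
Margin of error = t* · SE = 1.968 × 1.1458 = 2.2549.
x̄₁ − x̄₂ = 118.3 − 134.7 = -16.4000.
CI: -16.4000 ± 2.2549 = (-18.65, -14.15).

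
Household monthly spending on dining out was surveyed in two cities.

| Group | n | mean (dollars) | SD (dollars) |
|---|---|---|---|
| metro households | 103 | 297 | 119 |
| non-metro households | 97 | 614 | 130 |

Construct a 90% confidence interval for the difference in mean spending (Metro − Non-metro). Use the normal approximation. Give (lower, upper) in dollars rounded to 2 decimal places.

Standard errors of each mean: 119/√103 = 11.7254 and 130/√97 = 13.1995.
SE(x̄₁ − x̄₂) = √(11.7254² + 13.1995²) = 17.6554 for independent samples with unequal variances.
With z* = 1.645, the margin is 1.645 × 17.6554 = 29.0431.
x̄₁ − x̄₂ = 297 − 614 = -317.0000; the interval is -317.0000 ± 29.0431 = (-346.04, -287.96).

(-346.04, -287.96)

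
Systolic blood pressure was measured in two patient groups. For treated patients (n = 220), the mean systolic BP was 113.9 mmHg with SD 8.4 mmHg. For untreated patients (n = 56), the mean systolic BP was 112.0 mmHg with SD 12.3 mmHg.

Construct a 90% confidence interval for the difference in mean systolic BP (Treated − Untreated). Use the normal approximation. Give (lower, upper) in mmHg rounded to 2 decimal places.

(-0.96, 4.76)

SE₁ = s₁/√n₁ = 8.4/√220 = 0.5663; SE₂ = 12.3/√56 = 1.6437.
Independent samples, unequal variances: SE_diff = √(SE₁² + SE₂²) = √(0.32069569 + 2.70174969) = 1.7385.
z* = 1.645, so margin of error = 1.645 × 1.7385 = 2.8598.
Difference in means = 113.9 − 112.0 = 1.9000.
1.9000 ± 2.8598 → (-0.96, 4.76).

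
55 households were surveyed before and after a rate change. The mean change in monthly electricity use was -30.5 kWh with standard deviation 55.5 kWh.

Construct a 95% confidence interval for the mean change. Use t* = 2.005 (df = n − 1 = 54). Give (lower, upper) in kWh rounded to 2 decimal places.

This is a matched-pairs design, so SE = s_d/√n = 55.5/√55 = 7.4836.
Margin = 2.005 × 7.4836 = 15.0046; the interval is -30.5 ± 15.0046 = (-45.50, -15.50).

(-45.50, -15.50)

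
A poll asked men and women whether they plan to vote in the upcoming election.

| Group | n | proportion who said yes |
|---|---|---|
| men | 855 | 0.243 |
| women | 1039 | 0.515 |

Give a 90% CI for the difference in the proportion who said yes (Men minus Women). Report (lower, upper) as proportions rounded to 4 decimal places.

(-0.3071, -0.2369)

The two standard errors are √(0.2430×0.7570/855) = 0.01467 and √(0.5150×0.4850/1039) = 0.01550.
Because the samples are independent, SE_diff = √(0.01467² + 0.01550²) = 0.02134.
Using z* = 1.645 for 90%, ME = 1.645 × 0.02134 = 0.03510.
p̂₁ − p̂₂ = -0.2720; interval -0.2720 ± 0.03510 gives (-0.3071, -0.2369).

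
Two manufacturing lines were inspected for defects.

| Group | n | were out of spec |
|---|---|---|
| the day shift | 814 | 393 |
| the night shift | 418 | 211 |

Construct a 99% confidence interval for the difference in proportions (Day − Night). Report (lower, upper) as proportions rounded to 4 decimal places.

(-0.0995, 0.0555)

Sample proportions: 393/814 = 0.4828, 211/418 = 0.5048.
Each SE is √(p̂(1−p̂)/n): √(0.4828·0.5172/814) = 0.01751 and √(0.5048·0.4952/418) = 0.02445.
SE(p̂₁ − p̂₂) = √(SE₁² + SE₂²) = √(0.0003066001 + 0.0005978025) = 0.03007, since the two samples are independent.
At 99% confidence z* = 2.576; margin = 2.576 × 0.03007 = 0.07746.
The difference is 0.4828 − 0.5048 = -0.0220, so the interval is -0.0220 ± 0.07746 = (-0.0995, 0.0555).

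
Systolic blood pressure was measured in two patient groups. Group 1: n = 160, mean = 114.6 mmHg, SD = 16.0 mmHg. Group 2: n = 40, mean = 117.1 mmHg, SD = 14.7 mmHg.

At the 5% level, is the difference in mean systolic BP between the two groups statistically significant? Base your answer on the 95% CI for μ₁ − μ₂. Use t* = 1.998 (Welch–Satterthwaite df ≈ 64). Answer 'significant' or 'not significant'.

Standard errors of each mean: 16.0/√160 = 1.2649 and 14.7/√40 = 2.3243.
SE(x̄₁ − x̄₂) = √(1.2649² + 2.3243²) = 2.6462 for independent samples with unequal variances.
With t* = 1.998, the margin is 1.998 × 2.6462 = 5.2871.
x̄₁ − x̄₂ = 114.6 − 117.1 = -2.5000; the interval is -2.5000 ± 5.2871 = (-7.7871, 2.7871).
The interval (-7.7871, 2.7871) contains 0, so the difference is not significant.

not significant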